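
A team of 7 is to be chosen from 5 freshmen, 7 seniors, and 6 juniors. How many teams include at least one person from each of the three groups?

28987

With no constraint there are C(18,7) = 31824 possible selections.
Selections missing a whole group: no freshmen → C(13,7) = 1716; no seniors → C(11,7) = 330; no juniors → C(12,7) = 792.
Add back selections omitting two groups (i.e. drawn from a single group): C(5,7) + C(7,7) + C(6,7) = 1.
By inclusion–exclusion: 31824 − 2838 + 1 = 28987.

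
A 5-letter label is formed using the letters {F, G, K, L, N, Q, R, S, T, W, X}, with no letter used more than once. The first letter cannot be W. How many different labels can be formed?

The first letter has 11−1 = 10 choices (anything except W).
The remaining 4 letters are filled from the other 10 symbols without repetition: 10 × 9 × 8 × 7 = 5040.
Total: 10 × 5040 = 50400.

50400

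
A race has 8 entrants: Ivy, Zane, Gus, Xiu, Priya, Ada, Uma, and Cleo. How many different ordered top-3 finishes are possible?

336

This is an ordered selection of 3 from 8: P(8,3).
That gives 8 × 7 × 6 = 336.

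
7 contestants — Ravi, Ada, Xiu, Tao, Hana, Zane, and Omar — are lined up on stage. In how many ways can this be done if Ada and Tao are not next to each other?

There are 7! = 5040 arrangements in all. If Ada and Tao are adjacent, merging them into one block gives 2·(6)! = 1440 arrangements.
So 5040 − 1440 = 3600 arrangements keep them apart.

3600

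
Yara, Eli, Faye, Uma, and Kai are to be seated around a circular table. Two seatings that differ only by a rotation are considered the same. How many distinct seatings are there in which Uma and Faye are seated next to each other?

Treat {Uma, Faye} as one unit (2 internal orders) and seat the resulting 4 units around the table: (3)! circular arrangements.
So 2 × (3)! = 2 × 6 = 12.

12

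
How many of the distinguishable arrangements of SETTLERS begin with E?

Fix E in the first position and arrange the remaining 7 letters.
Those 7 letters have S appearing twice and T appearing twice, giving (7)!/(2!·2!) = 1260.

1260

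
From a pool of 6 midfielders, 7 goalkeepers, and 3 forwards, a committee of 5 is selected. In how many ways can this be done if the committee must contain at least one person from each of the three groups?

Total 5-person selections from all 16: C(16,5) = 4368.
Selections missing a whole group: no midfielders → C(10,5) = 252; no goalkeepers → C(9,5) = 126; no forwards → C(13,5) = 1287.
Add back selections omitting two groups (i.e. drawn from a single group): C(6,5) + C(7,5) + C(3,5) = 27.
By inclusion–exclusion: 4368 − 1665 + 27 = 2730.

2730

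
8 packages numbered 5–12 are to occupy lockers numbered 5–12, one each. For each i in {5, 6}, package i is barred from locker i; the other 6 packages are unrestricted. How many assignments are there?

Let Aᵢ (for i ∈ {5, 6}) be the placements that put package i in its forbidden locker. Any j of these fix j positions, leaving (8−j)! ways to fill the rest, and there are C(2,j) ways to pick which j.
By inclusion–exclusion, the number of valid placements is Σ_{j=0}^{2} (−1)^j C(2,j)·(8−j)!.
Computing: 40320 − 10080 + 720 = 30960.

30960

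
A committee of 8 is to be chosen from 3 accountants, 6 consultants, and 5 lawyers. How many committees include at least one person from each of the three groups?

With no constraint there are C(14,8) = 3003 possible selections.
Selections missing a whole group: no accountants → C(11,8) = 165; no consultants → C(8,8) = 1; no lawyers → C(9,8) = 9.
Add back selections omitting two groups (i.e. drawn from a single group): C(3,8) + C(6,8) + C(5,8) = 0.
By inclusion–exclusion: 3003 − 175 + 0 = 2828.

2828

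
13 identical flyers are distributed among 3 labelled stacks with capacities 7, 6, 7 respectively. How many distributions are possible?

35

By stars and bars, unrestricted non-negative solutions to x_1+…+x_3 = 13 number C(13+2,2) = 105.
Subtract solutions that violate a single cap (substitute x_i' = x_i − (cap_i+1)): x_1 ≥ 8 gives C(7,2) = 21; x_2 ≥ 7 gives C(8,2) = 28; x_3 ≥ 8 gives C(7,2) = 21. Together 70.
No two caps can be exceeded simultaneously, so the pair terms are all 0.
By inclusion–exclusion the count is 105 − 70 + 0 = 35.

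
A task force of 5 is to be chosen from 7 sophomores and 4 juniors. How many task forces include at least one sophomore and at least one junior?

441

Total 5-person selections from all 11: C(11,5) = 462.
Selections missing a whole group: no sophomores → C(4,5) = 0; no juniors → C(7,5) = 21.
Both groups omitted at once is impossible, so 462 − 21 = 441.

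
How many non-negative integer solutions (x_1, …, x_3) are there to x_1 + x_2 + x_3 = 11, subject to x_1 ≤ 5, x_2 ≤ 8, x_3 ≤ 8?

Ignoring the caps, the number of non-negative solutions to x_1+…+x_3 = 11 is C(13,2) = 78.
Subtract solutions that violate a single cap (substitute x_i' = x_i − (cap_i+1)): x_1 ≥ 6 gives C(7,2) = 21; x_2 ≥ 9 gives C(4,2) = 6; x_3 ≥ 9 gives C(4,2) = 6. Together 33.
No two caps can be exceeded simultaneously, so the pair terms are all 0.
By inclusion–exclusion the count is 78 − 33 + 0 = 45.

45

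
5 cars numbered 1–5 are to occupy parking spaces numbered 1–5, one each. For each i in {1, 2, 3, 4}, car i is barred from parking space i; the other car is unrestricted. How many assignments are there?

53

Let Aᵢ (for 1 ≤ i ≤ 4) be the placements that put car i in its forbidden parking space. Any j of these fix j positions, leaving (5−j)! ways to fill the rest, and there are C(4,j) ways to pick which j.
By inclusion–exclusion, the number of valid placements is Σ_{j=0}^{4} (−1)^j C(4,j)·(5−j)!.
Computing: 120 − 96 + 36 − 8 + 1 = 53.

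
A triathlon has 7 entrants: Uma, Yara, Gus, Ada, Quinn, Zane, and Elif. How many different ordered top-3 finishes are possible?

210

This is an ordered selection of 3 from 7: P(7,3).
That gives 7 × 6 × 5 = 210.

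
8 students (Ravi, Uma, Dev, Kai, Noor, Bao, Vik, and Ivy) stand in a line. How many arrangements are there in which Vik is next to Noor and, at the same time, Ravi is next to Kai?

Treat {Vik,Noor} as one block (2 orders) and {Ravi,Kai} as another (2 orders).
That leaves 6 units to arrange: 2 × 2 × 6! = 4 × 720 = 2880.

2880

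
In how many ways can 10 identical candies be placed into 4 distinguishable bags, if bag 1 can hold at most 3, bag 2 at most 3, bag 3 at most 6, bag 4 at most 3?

Ignoring the caps, the number of non-negative solutions to x_1+…+x_4 = 10 is C(13,3) = 286.
Subtract solutions that violate a single cap (substitute x_i' = x_i − (cap_i+1)): x_1 ≥ 4 gives C(9,3) = 84; x_2 ≥ 4 gives C(9,3) = 84; x_3 ≥ 7 gives C(6,3) = 20; x_4 ≥ 4 gives C(9,3) = 84. Together 272.
Add back pairs where two caps are both exceeded: 10 + 0 + 10 + 0 + 10 + 0 = 30.
By inclusion–exclusion the count is 286 − 272 + 30 = 44.

44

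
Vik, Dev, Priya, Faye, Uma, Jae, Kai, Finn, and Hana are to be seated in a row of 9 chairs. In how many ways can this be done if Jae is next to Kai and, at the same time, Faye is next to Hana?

20160

Treat {Jae,Kai} as one block (2 orders) and {Faye,Hana} as another (2 orders).
That leaves 7 units to arrange: 2 × 2 × 7! = 4 × 5040 = 20160.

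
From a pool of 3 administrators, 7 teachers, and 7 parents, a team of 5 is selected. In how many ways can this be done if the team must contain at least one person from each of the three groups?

3724

With no constraint there are C(17,5) = 6188 possible selections.
Subtract selections that omit an entire group: no administrators → C(14,5) = 2002; no teachers → C(10,5) = 252; no parents → C(10,5) = 252.
Add back selections omitting two groups (i.e. drawn from a single group): C(3,5) + C(7,5) + C(7,5) = 42.
By inclusion–exclusion: 6188 − 2506 + 42 = 3724.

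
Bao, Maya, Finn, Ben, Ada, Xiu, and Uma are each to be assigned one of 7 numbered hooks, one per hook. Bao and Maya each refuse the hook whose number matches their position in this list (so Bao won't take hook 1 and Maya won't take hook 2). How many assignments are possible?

Let Aᵢ (for i ∈ {1, 2}) be the placements that put person i in their forbidden hook. Any j of these fix j positions, leaving (7−j)! ways to fill the rest, and there are C(2,j) ways to pick which j.
By inclusion–exclusion, the number of valid placements is Σ_{j=0}^{2} (−1)^j C(2,j)·(7−j)!.
Computing: 5040 − 1440 + 120 = 3720.

3720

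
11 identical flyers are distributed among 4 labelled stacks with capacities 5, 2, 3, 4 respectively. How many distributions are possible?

19

Without the upper bounds there are C(14,3) = 364 ways to split 11 among 4 stacks.
Subtract solutions that violate a single cap (substitute x_i' = x_i − (cap_i+1)): x_1 ≥ 6 gives C(8,3) = 56; x_2 ≥ 3 gives C(11,3) = 165; x_3 ≥ 4 gives C(10,3) = 120; x_4 ≥ 5 gives C(9,3) = 84. Together 425.
Add back pairs where two caps are both exceeded: 10 + 4 + 1 + 35 + 20 + 10 = 80.
By inclusion–exclusion the count is 364 − 425 + 80 = 19.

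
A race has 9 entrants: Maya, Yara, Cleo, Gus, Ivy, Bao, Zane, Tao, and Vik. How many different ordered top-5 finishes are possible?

15120

There are 9 choices for 1st place, 8 for 2nd, and so on down to 5 for position 5.
That gives 9 × 8 × 7 × 6 × 5 = 15120.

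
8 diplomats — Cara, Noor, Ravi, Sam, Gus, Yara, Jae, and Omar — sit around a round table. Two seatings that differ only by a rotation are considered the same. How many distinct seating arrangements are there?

Around a circle, 8 distinct people have 8!/8 = (7)! = 5040 rotationally distinct seatings.

5040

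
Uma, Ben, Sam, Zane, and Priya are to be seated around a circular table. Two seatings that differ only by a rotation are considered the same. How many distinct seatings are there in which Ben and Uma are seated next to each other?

12

Glue Ben and Uma into a block (2 internal orders). Seating 4 units around a circle gives (3)! arrangements.
So 2 × (3)! = 2 × 6 = 12.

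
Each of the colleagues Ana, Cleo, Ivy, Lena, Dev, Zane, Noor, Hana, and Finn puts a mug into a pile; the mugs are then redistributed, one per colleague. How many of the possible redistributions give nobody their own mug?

This is the derangement count D_9: permutations of 9 items with no fixed point.
By inclusion–exclusion this is Σ_{j=0}^{9} (−1)^j C(9,j)·(9−j)!.
Computing: 362880 − 362880 + 181440 − 60480 + 15120 − 3024 + 504 − 72 + 9 − 1 = 133496.

133496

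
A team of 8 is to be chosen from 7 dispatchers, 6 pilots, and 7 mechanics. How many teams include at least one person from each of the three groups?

Unrestricted: C(20,8) = 125970 ways to pick any 8 of the 20.
Subtract selections that omit an entire group: no dispatchers → C(13,8) = 1287; no pilots → C(14,8) = 3003; no mechanics → C(13,8) = 1287.
Add back selections omitting two groups (i.e. drawn from a single group): C(7,8) + C(6,8) + C(7,8) = 0.
By inclusion–exclusion: 125970 − 5577 + 0 = 120393.

120393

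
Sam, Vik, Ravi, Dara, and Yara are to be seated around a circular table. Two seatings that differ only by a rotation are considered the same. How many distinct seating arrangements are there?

24

Around a circle, 5 distinct people have 5!/5 = (4)! = 24 rotationally distinct seatings.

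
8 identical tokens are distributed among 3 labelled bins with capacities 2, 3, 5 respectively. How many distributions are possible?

Ignoring the caps, the number of non-negative solutions to x_1+…+x_3 = 8 is C(10,2) = 45.
Subtract solutions that violate a single cap (substitute x_i' = x_i − (cap_i+1)): x_1 ≥ 3 gives C(7,2) = 21; x_2 ≥ 4 gives C(6,2) = 15; x_3 ≥ 6 gives C(4,2) = 6. Together 42.
Add back pairs where two caps are both exceeded: 3 + 0 + 0 = 3.
By inclusion–exclusion the count is 45 − 42 + 3 = 6.

6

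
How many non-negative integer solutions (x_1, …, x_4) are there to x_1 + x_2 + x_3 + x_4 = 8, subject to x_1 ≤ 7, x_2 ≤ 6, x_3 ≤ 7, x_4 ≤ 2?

103

Ignoring the caps, the number of non-negative solutions to x_1+…+x_4 = 8 is C(11,3) = 165.
Subtract solutions that violate a single cap (substitute x_i' = x_i − (cap_i+1)): x_1 ≥ 8 gives C(3,3) = 1; x_2 ≥ 7 gives C(4,3) = 4; x_3 ≥ 8 gives C(3,3) = 1; x_4 ≥ 3 gives C(8,3) = 56. Together 62.
No two caps can be exceeded simultaneously, so the pair terms are all 0.
By inclusion–exclusion the count is 165 − 62 + 0 = 103.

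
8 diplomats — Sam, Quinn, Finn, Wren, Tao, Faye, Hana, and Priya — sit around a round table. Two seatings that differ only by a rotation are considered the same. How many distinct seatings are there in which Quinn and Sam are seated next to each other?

Treat {Quinn, Sam} as one unit (2 internal orders) and seat the resulting 7 units around the table: (6)! circular arrangements.
So 2 × (6)! = 2 × 720 = 1440.

1440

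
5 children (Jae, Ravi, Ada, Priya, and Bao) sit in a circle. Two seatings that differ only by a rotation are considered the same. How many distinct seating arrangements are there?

Seat Jae anywhere (absorbing the rotational symmetry), then permute the other 4: (4)! = 24.

24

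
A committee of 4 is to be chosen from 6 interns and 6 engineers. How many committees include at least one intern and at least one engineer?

With no constraint there are C(12,4) = 495 possible selections.
Selections missing a whole group: no interns → C(6,4) = 15; no engineers → C(6,4) = 15.
Both groups omitted at once is impossible, so 495 − 30 = 465.

465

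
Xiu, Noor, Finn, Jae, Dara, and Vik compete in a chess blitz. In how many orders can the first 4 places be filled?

360

There are 6 choices for 1st place, 5 for 2nd, and so on down to 3 for position 4.
That gives 6 × 5 × 4 × 3 = 360.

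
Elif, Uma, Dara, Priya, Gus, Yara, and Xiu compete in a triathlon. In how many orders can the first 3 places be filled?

This is an ordered selection of 3 from 7: P(7,3).
That gives 7 × 6 × 5 = 210.

210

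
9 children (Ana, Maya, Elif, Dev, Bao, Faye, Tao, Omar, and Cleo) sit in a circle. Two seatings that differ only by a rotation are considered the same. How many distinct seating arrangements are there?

40320

Around a circle, 9 distinct people have 9!/9 = (8)! = 40320 rotationally distinct seatings.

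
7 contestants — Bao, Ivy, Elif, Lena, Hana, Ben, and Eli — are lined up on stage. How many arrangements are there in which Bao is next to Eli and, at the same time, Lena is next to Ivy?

480

Treat {Bao,Eli} as one block (2 orders) and {Lena,Ivy} as another (2 orders).
That leaves 5 units to arrange: 2 × 2 × 5! = 4 × 120 = 480.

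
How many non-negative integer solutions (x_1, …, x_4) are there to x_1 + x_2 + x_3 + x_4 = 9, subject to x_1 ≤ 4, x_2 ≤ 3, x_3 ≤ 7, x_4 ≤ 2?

By stars and bars, unrestricted non-negative solutions to x_1+…+x_4 = 9 number C(9+3,3) = 220.
Subtract solutions that violate a single cap (substitute x_i' = x_i − (cap_i+1)): x_1 ≥ 5 gives C(7,3) = 35; x_2 ≥ 4 gives C(8,3) = 56; x_3 ≥ 8 gives C(4,3) = 4; x_4 ≥ 3 gives C(9,3) = 84. Together 179.
Add back pairs where two caps are both exceeded: 1 + 0 + 4 + 0 + 10 + 0 = 15.
By inclusion–exclusion the count is 220 − 179 + 15 = 56.

56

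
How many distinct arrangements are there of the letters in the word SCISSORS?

The 8 letters of SCISSORS have repeats: S appearing 4 times.
The number of distinct arrangements is 8!/(4!) = 40320/24 = 1680.

1680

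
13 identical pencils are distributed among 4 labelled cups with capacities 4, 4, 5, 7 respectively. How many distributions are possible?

96

Without the upper bounds there are C(16,3) = 560 ways to split 13 among 4 cups.
Subtract solutions that violate a single cap (substitute x_i' = x_i − (cap_i+1)): x_1 ≥ 5 gives C(11,3) = 165; x_2 ≥ 5 gives C(11,3) = 165; x_3 ≥ 6 gives C(10,3) = 120; x_4 ≥ 8 gives C(8,3) = 56. Together 506.
Add back pairs where two caps are both exceeded: 20 + 10 + 1 + 10 + 1 + 0 = 42.
By inclusion–exclusion the count is 560 − 506 + 42 = 96.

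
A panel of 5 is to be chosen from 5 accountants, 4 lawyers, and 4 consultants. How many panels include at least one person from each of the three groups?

980

Total 5-person selections from all 13: C(13,5) = 1287.
Selections missing a whole group: no accountants → C(8,5) = 56; no lawyers → C(9,5) = 126; no consultants → C(9,5) = 126.
Add back selections omitting two groups (i.e. drawn from a single group): C(5,5) + C(4,5) + C(4,5) = 1.
By inclusion–exclusion: 1287 − 308 + 1 = 980.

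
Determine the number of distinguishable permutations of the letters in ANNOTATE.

5040

The 8 letters of ANNOTATE have repeats: A appearing twice, N appearing twice, and T appearing twice.
So there are 8! / (2!·2!·2!) = 5040 distinguishable arrangements.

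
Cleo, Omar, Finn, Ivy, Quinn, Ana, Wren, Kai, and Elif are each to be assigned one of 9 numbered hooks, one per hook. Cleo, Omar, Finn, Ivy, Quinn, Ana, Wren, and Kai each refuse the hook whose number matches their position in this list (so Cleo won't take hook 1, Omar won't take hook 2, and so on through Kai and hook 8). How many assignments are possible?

Let Aᵢ (for 1 ≤ i ≤ 8) be the placements that put person i in their forbidden hook. Any j of these fix j positions, leaving (9−j)! ways to fill the rest, and there are C(8,j) ways to pick which j.
By inclusion–exclusion, the number of valid placements is Σ_{j=0}^{8} (−1)^j C(8,j)·(9−j)!.
Computing: 362880 − 322560 + 141120 − 40320 + 8400 − 1344 + 168 − 16 + 1 = 148329.

148329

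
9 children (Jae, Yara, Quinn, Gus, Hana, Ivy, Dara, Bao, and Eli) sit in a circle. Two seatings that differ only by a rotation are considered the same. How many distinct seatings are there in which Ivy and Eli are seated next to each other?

10080

Treat {Ivy, Eli} as one unit (2 internal orders) and seat the resulting 8 units around the table: (7)! circular arrangements.
So 2 × (7)! = 2 × 5040 = 10080.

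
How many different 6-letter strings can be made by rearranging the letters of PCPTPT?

60

PCPTPT has 6 letters with P appearing 3 times and T appearing twice.
Dividing 6! = 720 by 3!·2! = 12 for the repeated letters gives 60.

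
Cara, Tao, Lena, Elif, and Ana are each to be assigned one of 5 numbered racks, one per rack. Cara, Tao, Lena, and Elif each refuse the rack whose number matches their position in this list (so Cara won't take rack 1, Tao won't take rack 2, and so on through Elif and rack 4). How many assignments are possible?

Let Aᵢ (for 1 ≤ i ≤ 4) be the placements that put person i in their forbidden rack. Any j of these fix j positions, leaving (5−j)! ways to fill the rest, and there are C(4,j) ways to pick which j.
By inclusion–exclusion, the number of valid placements is Σ_{j=0}^{4} (−1)^j C(4,j)·(5−j)!.
Computing: 120 − 96 + 36 − 8 + 1 = 53.

53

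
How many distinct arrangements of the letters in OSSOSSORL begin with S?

With the first slot taken by S, it remains to arrange the other 8 letters (OSOSSORL).
Those 8 letters have O appearing 3 times and S appearing 3 times, giving (8)!/(3!·3!) = 1120.

1120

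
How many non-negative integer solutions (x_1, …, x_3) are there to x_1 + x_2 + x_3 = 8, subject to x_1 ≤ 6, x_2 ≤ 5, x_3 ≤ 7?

Ignoring the caps, the number of non-negative solutions to x_1+…+x_3 = 8 is C(10,2) = 45.
Subtract solutions that violate a single cap (substitute x_i' = x_i − (cap_i+1)): x_1 ≥ 7 gives C(3,2) = 3; x_2 ≥ 6 gives C(4,2) = 6; x_3 ≥ 8 gives C(2,2) = 1. Together 10.
No two caps can be exceeded simultaneously, so the pair terms are all 0.
By inclusion–exclusion the count is 45 − 10 + 0 = 35.

35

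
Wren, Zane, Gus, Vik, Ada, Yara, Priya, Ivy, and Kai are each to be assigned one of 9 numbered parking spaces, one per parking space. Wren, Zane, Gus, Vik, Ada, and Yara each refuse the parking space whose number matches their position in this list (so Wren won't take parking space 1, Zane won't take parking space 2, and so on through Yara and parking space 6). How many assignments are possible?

183822

Let Aᵢ (for 1 ≤ i ≤ 6) be the placements that put person i in their forbidden parking space. Any j of these fix j positions, leaving (9−j)! ways to fill the rest, and there are C(6,j) ways to pick which j.
By inclusion–exclusion, the number of valid placements is Σ_{j=0}^{6} (−1)^j C(6,j)·(9−j)!.
Computing: 362880 − 241920 + 75600 − 14400 + 1800 − 144 + 6 = 183822.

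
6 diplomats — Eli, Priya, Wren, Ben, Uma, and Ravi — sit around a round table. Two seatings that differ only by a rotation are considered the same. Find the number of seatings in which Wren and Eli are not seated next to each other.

Without the restriction there are (5)! = 120 seatings.
Seatings with Wren beside Eli: treat them as a block with 2 internal orders, giving 2 × (4)! = 48.
Subtracting, 120 − 48 = 72.

72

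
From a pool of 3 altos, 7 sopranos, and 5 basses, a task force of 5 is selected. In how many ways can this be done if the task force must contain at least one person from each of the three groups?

1925

Unrestricted: C(15,5) = 3003 ways to pick any 5 of the 15.
Subtract selections that omit an entire group: no altos → C(12,5) = 792; no sopranos → C(8,5) = 56; no basses → C(10,5) = 252.
Add back selections omitting two groups (i.e. drawn from a single group): C(3,5) + C(7,5) + C(5,5) = 22.
By inclusion–exclusion: 3003 − 1100 + 22 = 1925.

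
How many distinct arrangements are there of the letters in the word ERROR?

20

Letter multiplicities in ERROR: E×1, O×1, R×3.
Dividing 5! = 120 by 3! = 6 for the repeated letters gives 20.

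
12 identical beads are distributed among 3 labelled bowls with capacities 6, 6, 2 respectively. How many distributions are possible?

By stars and bars, unrestricted non-negative solutions to x_1+…+x_3 = 12 number C(12+2,2) = 91.
Subtract solutions that violate a single cap (substitute x_i' = x_i − (cap_i+1)): x_1 ≥ 7 gives C(7,2) = 21; x_2 ≥ 7 gives C(7,2) = 21; x_3 ≥ 3 gives C(11,2) = 55. Together 97.
Add back pairs where two caps are both exceeded: 0 + 6 + 6 = 12.
By inclusion–exclusion the count is 91 − 97 + 12 = 6.

6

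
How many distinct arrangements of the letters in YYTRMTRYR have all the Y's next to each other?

420

Treat the 3 copies of Y as a single block. The multiset to arrange is then {YYY, M, R, R, R, T, T}, 7 items in all.
That gives (7)!/(3!·2!) = 420 arrangements.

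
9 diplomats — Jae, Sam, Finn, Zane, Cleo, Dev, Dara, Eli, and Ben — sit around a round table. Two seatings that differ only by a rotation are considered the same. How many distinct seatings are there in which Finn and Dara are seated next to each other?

Glue Finn and Dara into a block (2 internal orders). Seating 8 units around a circle gives (7)! arrangements.
So 2 × (7)! = 2 × 5040 = 10080.

10080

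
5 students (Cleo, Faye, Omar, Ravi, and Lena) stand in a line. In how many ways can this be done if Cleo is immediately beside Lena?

Place the 3 others and the Cleo-Lena pair as 4 objects in a line; the pair has 2 internal arrangements.
That gives 2 × 4! = 2 × 24 = 48.

48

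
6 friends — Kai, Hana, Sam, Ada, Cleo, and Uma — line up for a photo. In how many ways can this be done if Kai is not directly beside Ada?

480

Of the 6! = 720 arrangements, those with Kai and Ada adjacent number 2 × 5! = 240 (treat the pair as a block with 2 internal orders).
So 720 − 240 = 480 arrangements keep them apart.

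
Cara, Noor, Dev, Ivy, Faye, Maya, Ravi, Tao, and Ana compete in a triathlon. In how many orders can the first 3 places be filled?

There are 9 choices for 1st place, 8 for 2nd, and 7 for 3rd.
That gives 9 × 8 × 7 = 504.

504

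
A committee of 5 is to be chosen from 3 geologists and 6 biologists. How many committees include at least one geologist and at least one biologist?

120

With no constraint there are C(9,5) = 126 possible selections.
Subtract selections that omit an entire group: no geologists → C(6,5) = 6; no biologists → C(3,5) = 0.
Both groups omitted at once is impossible, so 126 − 6 = 120.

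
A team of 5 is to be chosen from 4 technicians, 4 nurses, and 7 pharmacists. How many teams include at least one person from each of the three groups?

2044

With no constraint there are C(15,5) = 3003 possible selections.
Selections missing a whole group: no technicians → C(11,5) = 462; no nurses → C(11,5) = 462; no pharmacists → C(8,5) = 56.
Add back selections omitting two groups (i.e. drawn from a single group): C(4,5) + C(4,5) + C(7,5) = 21.
By inclusion–exclusion: 3003 − 980 + 21 = 2044.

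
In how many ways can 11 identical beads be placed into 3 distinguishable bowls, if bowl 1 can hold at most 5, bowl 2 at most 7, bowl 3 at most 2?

9

Ignoring the caps, the number of non-negative solutions to x_1+…+x_3 = 11 is C(13,2) = 78.
Subtract solutions that violate a single cap (substitute x_i' = x_i − (cap_i+1)): x_1 ≥ 6 gives C(7,2) = 21; x_2 ≥ 8 gives C(5,2) = 10; x_3 ≥ 3 gives C(10,2) = 45. Together 76.
Add back pairs where two caps are both exceeded: 0 + 6 + 1 = 7.
By inclusion–exclusion the count is 78 − 76 + 7 = 9.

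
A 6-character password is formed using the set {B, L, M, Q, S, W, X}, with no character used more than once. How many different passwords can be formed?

This is a permutation of 6 out of 7: P(7,6) = 7!/1!.
That product is 7 × 6 × 5 × 4 × 3 × 2 = 5040.

5040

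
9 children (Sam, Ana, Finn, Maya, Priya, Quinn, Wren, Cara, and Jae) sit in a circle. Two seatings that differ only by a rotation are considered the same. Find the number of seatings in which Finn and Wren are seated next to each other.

10080

Glue Finn and Wren into a block (2 internal orders). Seating 8 units around a circle gives (7)! arrangements.
So 2 × (7)! = 2 × 5040 = 10080.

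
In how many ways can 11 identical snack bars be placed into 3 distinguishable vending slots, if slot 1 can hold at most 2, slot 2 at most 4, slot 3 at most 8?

Without the upper bounds there are C(13,2) = 78 ways to split 11 among 3 vending slots.
Subtract solutions that violate a single cap (substitute x_i' = x_i − (cap_i+1)): x_1 ≥ 3 gives C(10,2) = 45; x_2 ≥ 5 gives C(8,2) = 28; x_3 ≥ 9 gives C(4,2) = 6. Together 79.
Add back pairs where two caps are both exceeded: 10 + 0 + 0 = 10.
By inclusion–exclusion the count is 78 − 79 + 10 = 9.

9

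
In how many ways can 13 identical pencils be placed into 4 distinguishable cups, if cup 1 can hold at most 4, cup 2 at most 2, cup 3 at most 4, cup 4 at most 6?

By stars and bars, unrestricted non-negative solutions to x_1+…+x_4 = 13 number C(13+3,3) = 560.
Subtract solutions that violate a single cap (substitute x_i' = x_i − (cap_i+1)): x_1 ≥ 5 gives C(11,3) = 165; x_2 ≥ 3 gives C(13,3) = 286; x_3 ≥ 5 gives C(11,3) = 165; x_4 ≥ 7 gives C(9,3) = 84. Together 700.
Add back pairs where two caps are both exceeded: 56 + 20 + 4 + 56 + 20 + 4 = 160.
Subtract triples: 1 + 0 + 0 + 0 = 1.
By inclusion–exclusion the count is 560 − 700 + 160 − 1 = 19.

19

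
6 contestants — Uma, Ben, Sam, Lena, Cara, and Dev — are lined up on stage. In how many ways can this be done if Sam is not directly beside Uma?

There are 6! = 720 arrangements in all. If Sam and Uma are adjacent, merging them into one block gives 2·(5)! = 240 arrangements.
So 720 − 240 = 480 arrangements keep them apart.

480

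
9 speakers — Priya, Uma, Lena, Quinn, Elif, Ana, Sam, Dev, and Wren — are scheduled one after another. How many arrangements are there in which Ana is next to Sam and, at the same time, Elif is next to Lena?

Treat {Ana,Sam} as one block (2 orders) and {Elif,Lena} as another (2 orders).
That leaves 7 units to arrange: 2 × 2 × 7! = 4 × 5040 = 20160.

20160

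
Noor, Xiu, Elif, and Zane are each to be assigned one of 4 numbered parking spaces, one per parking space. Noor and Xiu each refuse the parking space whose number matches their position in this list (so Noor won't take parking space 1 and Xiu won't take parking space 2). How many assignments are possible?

14

Let Aᵢ (for i ∈ {1, 2}) be the placements that put person i in their forbidden parking space. Any j of these fix j positions, leaving (4−j)! ways to fill the rest, and there are C(2,j) ways to pick which j.
By inclusion–exclusion, the number of valid placements is Σ_{j=0}^{2} (−1)^j C(2,j)·(4−j)!.
Computing: 24 − 12 + 2 = 14.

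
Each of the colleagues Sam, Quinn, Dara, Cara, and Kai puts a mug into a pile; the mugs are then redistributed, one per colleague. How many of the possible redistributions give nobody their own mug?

This is the derangement count D_5: permutations of 5 items with no fixed point.
By inclusion–exclusion this is Σ_{j=0}^{5} (−1)^j C(5,j)·(5−j)!.
Computing: 120 − 120 + 60 − 20 + 5 − 1 = 44.

44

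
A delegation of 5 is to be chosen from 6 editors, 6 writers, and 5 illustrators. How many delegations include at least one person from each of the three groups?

4485

With no constraint there are C(17,5) = 6188 possible selections.
Selections missing a whole group: no editors → C(11,5) = 462; no writers → C(11,5) = 462; no illustrators → C(12,5) = 792.
Add back selections omitting two groups (i.e. drawn from a single group): C(6,5) + C(6,5) + C(5,5) = 13.
By inclusion–exclusion: 6188 − 1716 + 13 = 4485.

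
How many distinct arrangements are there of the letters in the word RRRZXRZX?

420

RRRZXRZX has 8 letters with R appearing 4 times, X appearing twice, and Z appearing twice.
Dividing 8! = 40320 by 4!·2!·2! = 96 for the repeated letters gives 420.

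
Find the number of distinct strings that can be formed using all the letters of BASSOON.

Letter multiplicities in BASSOON: A×1, B×1, N×1, O×2, S×2.
The number of distinct arrangements is 7!/(2!·2!) = 5040/4 = 1260.

1260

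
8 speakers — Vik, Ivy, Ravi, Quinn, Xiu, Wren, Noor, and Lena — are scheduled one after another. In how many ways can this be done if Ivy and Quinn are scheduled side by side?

10080

Treat {Ivy, Quinn} as a single unit. There are 7 units to order, and the pair itself can be ordered 2 ways.
So the count is 2·(7)! = 10080.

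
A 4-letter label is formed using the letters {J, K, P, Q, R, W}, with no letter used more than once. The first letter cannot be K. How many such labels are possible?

300

The first letter has 6−1 = 5 choices (anything except K).
The remaining 3 letters are filled from the other 5 symbols without repetition: 5 × 4 × 3 = 60.
Total: 5 × 60 = 300.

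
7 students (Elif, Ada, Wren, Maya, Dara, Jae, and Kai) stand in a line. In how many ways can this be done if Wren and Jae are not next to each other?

There are 7! = 5040 arrangements in all. If Wren and Jae are adjacent, merging them into one block gives 2·(6)! = 1440 arrangements.
Complementary counting: 5040 − 1440 = 3600.

3600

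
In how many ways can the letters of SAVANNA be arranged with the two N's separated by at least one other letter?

Total arrangements of SAVANNA: 7!/(3!·2!) = 420.
If the two N's are adjacent, glue them into one block, leaving 6 items to arrange: (6)!/(3!) = 120 ways.
Hence 420 − 120 = 300.

300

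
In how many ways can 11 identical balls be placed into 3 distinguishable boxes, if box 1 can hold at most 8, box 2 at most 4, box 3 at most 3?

14

Without the upper bounds there are C(13,2) = 78 ways to split 11 among 3 boxes.
Subtract solutions that violate a single cap (substitute x_i' = x_i − (cap_i+1)): x_1 ≥ 9 gives C(4,2) = 6; x_2 ≥ 5 gives C(8,2) = 28; x_3 ≥ 4 gives C(9,2) = 36. Together 70.
Add back pairs where two caps are both exceeded: 0 + 0 + 6 = 6.
By inclusion–exclusion the count is 78 − 70 + 6 = 14.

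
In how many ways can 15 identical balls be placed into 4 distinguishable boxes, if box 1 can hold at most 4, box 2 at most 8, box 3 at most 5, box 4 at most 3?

51

Without the upper bounds there are C(18,3) = 816 ways to split 15 among 4 boxes.
Subtract solutions that violate a single cap (substitute x_i' = x_i − (cap_i+1)): x_1 ≥ 5 gives C(13,3) = 286; x_2 ≥ 9 gives C(9,3) = 84; x_3 ≥ 6 gives C(12,3) = 220; x_4 ≥ 4 gives C(14,3) = 364. Together 954.
Add back pairs where two caps are both exceeded: 4 + 35 + 84 + 1 + 10 + 56 = 190.
Subtract triples: 0 + 0 + 1 + 0 = 1.
By inclusion–exclusion the count is 816 − 954 + 190 − 1 = 51.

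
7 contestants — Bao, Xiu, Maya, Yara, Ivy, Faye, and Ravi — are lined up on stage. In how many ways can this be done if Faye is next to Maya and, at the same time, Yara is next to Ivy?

480

Treat {Faye,Maya} as one block (2 orders) and {Yara,Ivy} as another (2 orders).
That leaves 5 units to arrange: 2 × 2 × 5! = 4 × 120 = 480.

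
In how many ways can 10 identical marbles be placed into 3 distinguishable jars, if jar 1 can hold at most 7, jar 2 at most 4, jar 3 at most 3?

Ignoring the caps, the number of non-negative solutions to x_1+…+x_3 = 10 is C(12,2) = 66.
Subtract solutions that violate a single cap (substitute x_i' = x_i − (cap_i+1)): x_1 ≥ 8 gives C(4,2) = 6; x_2 ≥ 5 gives C(7,2) = 21; x_3 ≥ 4 gives C(8,2) = 28. Together 55.
Add back pairs where two caps are both exceeded: 0 + 0 + 3 = 3.
By inclusion–exclusion the count is 66 − 55 + 3 = 14.

14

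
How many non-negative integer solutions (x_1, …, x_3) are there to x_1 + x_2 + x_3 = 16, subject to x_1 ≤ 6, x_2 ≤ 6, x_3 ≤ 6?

By stars and bars, unrestricted non-negative solutions to x_1+…+x_3 = 16 number C(16+2,2) = 153.
Subtract solutions that violate a single cap (substitute x_i' = x_i − (cap_i+1)): x_1 ≥ 7 gives C(11,2) = 55; x_2 ≥ 7 gives C(11,2) = 55; x_3 ≥ 7 gives C(11,2) = 55. Together 165.
Add back pairs where two caps are both exceeded: 6 + 6 + 6 = 18.
By inclusion–exclusion the count is 153 − 165 + 18 = 6.

6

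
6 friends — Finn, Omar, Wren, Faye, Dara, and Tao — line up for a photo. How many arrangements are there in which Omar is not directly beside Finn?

Of the 6! = 720 arrangements, those with Omar and Finn adjacent number 2 × 5! = 240 (treat the pair as a block with 2 internal orders).
Complementary counting: 720 − 240 = 480.

480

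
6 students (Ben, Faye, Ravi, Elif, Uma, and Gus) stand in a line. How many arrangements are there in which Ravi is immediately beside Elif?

Treat {Ravi, Elif} as a single unit. There are 5 units to order, and the pair itself can be ordered 2 ways.
That gives 2 × 5! = 2 × 120 = 240.

240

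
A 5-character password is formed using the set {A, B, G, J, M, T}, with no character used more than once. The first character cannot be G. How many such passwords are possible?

600

The first character has 6−1 = 5 choices (anything except G).
The remaining 4 characters are filled from the other 5 symbols without repetition: 5 × 4 × 3 × 2 = 120.
Total: 5 × 120 = 600.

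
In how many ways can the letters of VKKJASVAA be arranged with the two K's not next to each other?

11760

Total arrangements of VKKJASVAA: 9!/(3!·2!·2!) = 15120.
If the two K's are adjacent, glue them into one block, leaving 8 items to arrange: (8)!/(3!·2!) = 3360 ways.
Subtracting, 15120 − 3360 = 11760 arrangements keep the K's apart.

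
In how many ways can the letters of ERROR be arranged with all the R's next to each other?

6

Treat the 3 copies of R as a single block. The multiset to arrange is then {RRR, E, O}, 3 items in all.
All 3 items are distinct, so there are (3)! = 6 arrangements.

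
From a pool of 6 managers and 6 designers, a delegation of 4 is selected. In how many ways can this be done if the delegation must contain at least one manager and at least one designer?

Unrestricted: C(12,4) = 495 ways to pick any 4 of the 12.
Selections missing a whole group: no managers → C(6,4) = 15; no designers → C(6,4) = 15.
Both groups omitted at once is impossible, so 495 − 30 = 465.

465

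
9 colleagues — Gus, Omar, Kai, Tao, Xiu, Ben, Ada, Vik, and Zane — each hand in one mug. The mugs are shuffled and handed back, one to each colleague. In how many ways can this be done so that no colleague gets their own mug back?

Let Aᵢ be the assignments in which colleague i gets their own mug. We want the size of the complement of A₁∪…∪A_9.
By inclusion–exclusion this is Σ_{j=0}^{9} (−1)^j C(9,j)·(9−j)!.
Computing: 362880 − 362880 + 181440 − 60480 + 15120 − 3024 + 504 − 72 + 9 − 1 = 133496.

133496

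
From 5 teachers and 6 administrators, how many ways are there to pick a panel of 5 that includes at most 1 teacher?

Split by how many teachers are chosen (0 through 1).
Sum: C(5,0)·C(6,5) + C(5,1)·C(6,4) = 6 + 75 = 81.

81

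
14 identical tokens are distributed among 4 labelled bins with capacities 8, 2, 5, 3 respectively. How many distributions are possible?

Without the upper bounds there are C(17,3) = 680 ways to split 14 among 4 bins.
Subtract solutions that violate a single cap (substitute x_i' = x_i − (cap_i+1)): x_1 ≥ 9 gives C(8,3) = 56; x_2 ≥ 3 gives C(14,3) = 364; x_3 ≥ 6 gives C(11,3) = 165; x_4 ≥ 4 gives C(13,3) = 286. Together 871.
Add back pairs where two caps are both exceeded: 10 + 0 + 4 + 56 + 120 + 35 = 225.
Subtract triples: 0 + 0 + 0 + 4 = 4.
By inclusion–exclusion the count is 680 − 871 + 225 − 4 = 30.

30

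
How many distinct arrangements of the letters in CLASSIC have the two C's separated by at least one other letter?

900

Total arrangements of CLASSIC: 7!/(2!·2!) = 1260.
If the two C's are adjacent, glue them into one block, leaving 6 items to arrange: (6)!/(2!) = 360 ways.
Hence 1260 − 360 = 900.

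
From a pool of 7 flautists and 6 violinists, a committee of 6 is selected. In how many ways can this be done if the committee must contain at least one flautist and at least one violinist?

Total 6-person selections from all 13: C(13,6) = 1716.
Subtract selections that omit an entire group: no flautists → C(6,6) = 1; no violinists → C(7,6) = 7.
Both groups omitted at once is impossible, so 1716 − 8 = 1708.

1708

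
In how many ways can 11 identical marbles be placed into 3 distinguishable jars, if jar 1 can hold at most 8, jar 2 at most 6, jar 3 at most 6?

42

Without the upper bounds there are C(13,2) = 78 ways to split 11 among 3 jars.
Subtract solutions that violate a single cap (substitute x_i' = x_i − (cap_i+1)): x_1 ≥ 9 gives C(4,2) = 6; x_2 ≥ 7 gives C(6,2) = 15; x_3 ≥ 7 gives C(6,2) = 15. Together 36.
No two caps can be exceeded simultaneously, so the pair terms are all 0.
By inclusion–exclusion the count is 78 − 36 + 0 = 42.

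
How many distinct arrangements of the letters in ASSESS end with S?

With the last slot taken by S, it remains to arrange the other 5 letters (ASESS).
Those 5 letters have S appearing 3 times, giving (5)!/(3!) = 20.

20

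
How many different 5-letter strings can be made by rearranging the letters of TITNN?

30

TITNN has 5 letters with N appearing twice and T appearing twice.
The number of distinct arrangements is 5!/(2!·2!) = 120/4 = 30.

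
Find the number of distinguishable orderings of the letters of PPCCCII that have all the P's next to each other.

60

Treat the 2 copies of P as a single block. The multiset to arrange is then {PP, C, C, C, I, I}, 6 items in all.
That gives (6)!/(3!·2!) = 60 arrangements.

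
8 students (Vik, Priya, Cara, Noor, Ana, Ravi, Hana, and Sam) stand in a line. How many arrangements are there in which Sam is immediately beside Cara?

10080

Place the 6 others and the Sam-Cara pair as 7 objects in a line; the pair has 2 internal arrangements.
So the count is 2·(7)! = 10080.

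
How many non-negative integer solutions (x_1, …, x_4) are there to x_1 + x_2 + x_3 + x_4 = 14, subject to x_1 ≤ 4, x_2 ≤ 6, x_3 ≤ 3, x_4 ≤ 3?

Ignoring the caps, the number of non-negative solutions to x_1+…+x_4 = 14 is C(17,3) = 680.
Subtract solutions that violate a single cap (substitute x_i' = x_i − (cap_i+1)): x_1 ≥ 5 gives C(12,3) = 220; x_2 ≥ 7 gives C(10,3) = 120; x_3 ≥ 4 gives C(13,3) = 286; x_4 ≥ 4 gives C(13,3) = 286. Together 912.
Add back pairs where two caps are both exceeded: 10 + 56 + 56 + 20 + 20 + 84 = 246.
Subtract triples: 0 + 0 + 4 + 0 = 4.
By inclusion–exclusion the count is 680 − 912 + 246 − 4 = 10.

10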